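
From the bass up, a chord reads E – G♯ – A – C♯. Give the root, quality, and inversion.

A major seventh, second inversion

The pitch classes E, G#, A, C# arrange in thirds as A–C#–E–G#: an A major seventh chord.
E is the fifth of A major seventh; fifth in the bass means second inversion (figured bass 4/3).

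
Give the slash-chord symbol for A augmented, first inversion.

First inversion of A augmented has the third (C#) in the bass. As a slash chord: Aaug/C#.

Aaug/C#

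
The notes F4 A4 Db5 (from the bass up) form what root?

Db

Reordering F, A, Db into stacked thirds gives Db–F–A; the bottom of that stack, Db, is the root.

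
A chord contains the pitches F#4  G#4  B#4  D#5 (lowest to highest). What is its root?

G#

The distinct letter names are F#, G#, B#, D#. Arranged as a stack of thirds they read G#–B#–D#–F#, so G# is the root (a G# dominant seventh chord).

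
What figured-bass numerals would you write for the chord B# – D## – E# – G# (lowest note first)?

4/3

The notes B#, D##, E#, G# stack in thirds as E#–G#–B#–D## — an E# minor-major seventh chord. The bass B# is the fifth, so this is second inversion: figured 4/3.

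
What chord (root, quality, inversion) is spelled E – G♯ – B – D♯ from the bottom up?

The pitch classes E, G#, B, D# arrange in thirds as E–G#–B–D#: an E major seventh chord.
The lowest note is E, the root of the chord, so this is root position (figured bass 7).

E major seventh, root position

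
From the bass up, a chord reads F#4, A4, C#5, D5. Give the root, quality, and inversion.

D major seventh, first inversion

The distinct note names are F#, A, C#, D. Stacked in thirds they read D–F#–A–C#, which is a major seventh chord on D.
F# is the third of D major seventh; third in the bass means first inversion (figured bass 6/5).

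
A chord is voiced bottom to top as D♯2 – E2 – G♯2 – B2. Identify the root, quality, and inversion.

E major seventh, third inversion

Reducing to letter names: D#, E, G#, B. These stack in thirds as E–G#–B–D# — an E major seventh chord.
The lowest note is D#, the seventh of the chord, so this is third inversion (figured bass 4/2).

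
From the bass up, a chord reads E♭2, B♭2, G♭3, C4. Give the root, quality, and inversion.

The distinct note names are Eb, Bb, Gb, C. Stacked in thirds they read C–Eb–Gb–Bb, which is a half-diminished seventh chord on C.
With the third (Eb) in the bass, the chord is in first inversion (figured bass 6/5).

C half-diminished seventh, first inversion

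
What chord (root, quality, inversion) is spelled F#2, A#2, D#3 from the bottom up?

D# minor, first inversion

The pitch classes F#, A#, D# arrange in thirds as D#–F#–A#: a D# minor triad.
The lowest note is F#, the third of the chord, so this is first inversion (figured bass 6).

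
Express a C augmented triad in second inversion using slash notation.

Caug/G#

Second inversion of C augmented has the fifth (G#) in the bass. As a slash chord: Caug/G#.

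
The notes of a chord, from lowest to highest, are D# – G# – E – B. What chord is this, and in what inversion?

Reducing to letter names: D#, G#, E, B. These stack in thirds as E–G#–B–D# — an E major seventh chord.
D# is the seventh of E major seventh; seventh in the bass means third inversion (figured bass 4/2).

E major seventh, third inversion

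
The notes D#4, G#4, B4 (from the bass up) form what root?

The distinct letter names are D#, G#, B. Arranged as a stack of thirds they read G#–B–D#, so G# is the root (a G# minor triad).

G#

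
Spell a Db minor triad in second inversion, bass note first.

Spelling Db minor: Db–Fb–Ab. In second inversion the fifth is bass, giving Ab, Db, Fb from the bottom.

Ab, Db, Fb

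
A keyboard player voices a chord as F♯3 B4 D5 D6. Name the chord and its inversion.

B minor, second inversion

The distinct note names are F#, B, D. Stacked in thirds they read B–D–F#, which is a minor triad on B.
F# is the fifth of B minor; fifth in the bass means second inversion (figured bass 6/4).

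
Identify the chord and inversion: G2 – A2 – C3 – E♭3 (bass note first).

The distinct note names are G, A, C, Eb. Stacked in thirds they read A–C–Eb–G, which is a half-diminished seventh chord on A.
With the seventh (G) in the bass, the chord is in third inversion (figured bass 4/2).

A half-diminished seventh, third inversion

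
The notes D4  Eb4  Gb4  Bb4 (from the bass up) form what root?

Eb

The distinct letter names are D, Eb, Gb, Bb. Arranged as a stack of thirds they read Eb–Gb–Bb–D, so Eb is the root (an Eb minor-major seventh chord).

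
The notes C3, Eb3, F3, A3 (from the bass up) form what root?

Reordering C, Eb, F, A into stacked thirds gives F–A–C–Eb; the bottom of that stack, F, is the root.

F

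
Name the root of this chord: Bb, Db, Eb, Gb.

Eb

The distinct letter names are Bb, Db, Eb, Gb. Arranged as a stack of thirds they read Eb–Gb–Bb–Db, so Eb is the root (an Eb minor seventh chord).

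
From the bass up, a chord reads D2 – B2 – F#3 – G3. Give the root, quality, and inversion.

G major seventh, second inversion

The pitch classes D, B, F#, G arrange in thirds as G–B–D–F#: a G major seventh chord.
The lowest note is D, the fifth of the chord, so this is second inversion (figured bass 4/3).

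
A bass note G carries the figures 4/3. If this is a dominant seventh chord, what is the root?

C

The figures 4/3 mean the fifth of the chord is in the bass. If G is the fifth of a dominant seventh chord, the root is C (chord tones C–E–G–Bb).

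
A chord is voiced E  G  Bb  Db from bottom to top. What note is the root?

E, G, Bb, Db are the tones of an E diminished seventh chord (E–G–Bb–Db), making E the root.

E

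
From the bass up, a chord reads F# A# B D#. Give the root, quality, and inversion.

The pitch classes F#, A#, B, D# arrange in thirds as B–D#–F#–A#: a B major seventh chord.
With the fifth (F#) in the bass, the chord is in second inversion (figured bass 4/3).

B major seventh, second inversion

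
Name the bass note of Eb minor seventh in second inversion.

In second inversion the fifth is lowest. For Eb minor seventh (Eb–Gb–Bb–Db) that is Bb.

Bb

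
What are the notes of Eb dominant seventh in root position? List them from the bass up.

Eb dominant seventh is Eb–G–Bb–Db. Root position puts the root (Eb) in the bass, with the remaining tones above: Eb, G, Bb, Db.

Eb, G, Bb, Db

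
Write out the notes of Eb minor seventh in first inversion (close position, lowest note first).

The chord tones are Eb–Gb–Bb–Db. With the third (Gb) lowest for first inversion: Gb, Bb, Db, Eb.

Gb, Bb, Db, Eb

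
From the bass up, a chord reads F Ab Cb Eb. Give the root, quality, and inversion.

The pitch classes F, Ab, Cb, Eb arrange in thirds as F–Ab–Cb–Eb: an F half-diminished seventh chord.
The lowest note is F, the root of the chord, so this is root position (figured bass 7).

F half-diminished seventh, root position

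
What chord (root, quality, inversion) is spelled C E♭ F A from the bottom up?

F dominant seventh, second inversion

The pitch classes C, Eb, F, A arrange in thirds as F–A–C–Eb: an F dominant seventh chord.
The lowest note is C, the fifth of the chord, so this is second inversion (figured bass 4/3).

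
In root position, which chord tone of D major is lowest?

D

D major is D–F#–A. Root position places the root in the bass: D.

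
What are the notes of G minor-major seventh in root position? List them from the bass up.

G minor-major seventh is G–Bb–D–F#. Root position puts the root (G) in the bass, with the remaining tones above: G, Bb, D, F#.

G, Bb, D, F#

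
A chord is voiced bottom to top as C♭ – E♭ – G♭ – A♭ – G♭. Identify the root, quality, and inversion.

Ab minor seventh, first inversion

The distinct note names are Cb, Eb, Gb, Ab. Stacked in thirds they read Ab–Cb–Eb–Gb, which is a minor seventh chord on Ab.
With the third (Cb) in the bass, the chord is in first inversion (figured bass 6/5).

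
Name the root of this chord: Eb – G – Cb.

Reordering Eb, G, Cb into stacked thirds gives Cb–Eb–G; the bottom of that stack, Cb, is the root.

Cb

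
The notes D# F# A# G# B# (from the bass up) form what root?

D#, F#, A#, G#, B# are the tones of a G# dominant ninth chord (G#–B#–D#–F#–A#), making G# the root.

G#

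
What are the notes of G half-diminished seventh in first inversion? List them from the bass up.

Spelling G half-diminished seventh: G–Bb–Db–F. In first inversion the third is bass, giving Bb, Db, F, G from the bottom.

Bb, Db, F, G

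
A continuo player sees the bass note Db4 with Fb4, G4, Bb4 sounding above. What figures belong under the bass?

The notes Db, Fb, G, Bb stack in thirds as G–Bb–Db–Fb — a G diminished seventh chord. The bass Db is the fifth, so this is second inversion: figured 4/3.

4/3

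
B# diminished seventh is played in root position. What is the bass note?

B#

The root of B# diminished seventh (B#–D#–F#–A) is B#; that is the bass in root position.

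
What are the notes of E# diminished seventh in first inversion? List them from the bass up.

The chord tones are E#–G#–B–D. With the third (G#) lowest for first inversion: G#, B, D, E#.

G#, B, D, E#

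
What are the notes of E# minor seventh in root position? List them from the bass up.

The chord tones are E#–G#–B#–D#. With the root (E#) lowest for root position: E#, G#, B#, D#.

E#, G#, B#, D#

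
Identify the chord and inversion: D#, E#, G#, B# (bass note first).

The distinct note names are D#, E#, G#, B#. Stacked in thirds they read E#–G#–B#–D#, which is a minor seventh chord on E#.
The lowest note is D#, the seventh of the chord, so this is third inversion (figured bass 4/2).

E# minor seventh, third inversion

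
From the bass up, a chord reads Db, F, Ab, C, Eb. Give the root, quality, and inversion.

The pitch classes Db, F, Ab, C, Eb arrange in thirds as Db–F–Ab–C–Eb: a Db major ninth chord.
The lowest note is Db, the root of the chord, so this is root position.

Db major ninth, root position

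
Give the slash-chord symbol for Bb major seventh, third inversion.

Third inversion of Bb major seventh has the seventh (A) in the bass. As a slash chord: Bbmaj7/A.

Bbmaj7/A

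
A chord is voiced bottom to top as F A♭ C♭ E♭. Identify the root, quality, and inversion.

The distinct note names are F, Ab, Cb, Eb. Stacked in thirds they read F–Ab–Cb–Eb, which is a half-diminished seventh chord on F.
F is the root of F half-diminished seventh; root in the bass means root position (figured bass 7).

F half-diminished seventh, root position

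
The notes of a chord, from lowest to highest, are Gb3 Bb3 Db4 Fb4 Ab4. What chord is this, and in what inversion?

Gb dominant ninth, root position

The distinct note names are Gb, Bb, Db, Fb, Ab. Stacked in thirds they read Gb–Bb–Db–Fb–Ab, which is a dominant ninth chord on Gb.
With the root (Gb) in the bass, the chord is in root position.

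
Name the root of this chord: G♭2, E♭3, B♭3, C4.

C

Gb, Eb, Bb, C are the tones of a C half-diminished seventh chord (C–Eb–Gb–Bb), making C the root.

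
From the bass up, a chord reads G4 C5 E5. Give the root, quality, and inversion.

The pitch classes G, C, E arrange in thirds as C–E–G: a C major triad.
With the fifth (G) in the bass, the chord is in second inversion (figured bass 6/4).

C major, second inversion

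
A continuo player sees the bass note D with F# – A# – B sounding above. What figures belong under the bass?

6/5

The notes D, F#, A#, B stack in thirds as B–D–F#–A# — a B minor-major seventh chord. The bass D is the third, so this is first inversion: figured 6/5.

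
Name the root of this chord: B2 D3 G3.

G

Reordering B, D, G into stacked thirds gives G–B–D; the bottom of that stack, G, is the root.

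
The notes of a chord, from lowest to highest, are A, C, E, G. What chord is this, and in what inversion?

The pitch classes A, C, E, G arrange in thirds as A–C–E–G: an A minor seventh chord.
The lowest note is A, the root of the chord, so this is root position (figured bass 7).

A minor seventh, root position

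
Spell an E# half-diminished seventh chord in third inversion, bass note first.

E# half-diminished seventh is E#–G#–B–D#. Third inversion puts the seventh (D#) in the bass, with the remaining tones above: D#, E#, G#, B.

D#, E#, G#, B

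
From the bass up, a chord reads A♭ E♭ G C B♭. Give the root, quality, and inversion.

The distinct note names are Ab, Eb, G, C, Bb. Stacked in thirds they read Ab–C–Eb–G–Bb, which is a major ninth chord on Ab.
The lowest note is Ab, the root of the chord, so this is root position.

Ab major ninth, root position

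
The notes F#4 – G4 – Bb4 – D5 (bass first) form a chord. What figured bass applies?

The notes F#, G, Bb, D stack in thirds as G–Bb–D–F# — a G minor-major seventh chord. The bass F# is the seventh, so this is third inversion: figured 4/2.

4/2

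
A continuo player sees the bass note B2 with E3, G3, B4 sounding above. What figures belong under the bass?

The notes B, E, G stack in thirds as E–G–B — an E minor triad. The bass B is the fifth, so this is second inversion: figured 6/4.

6/4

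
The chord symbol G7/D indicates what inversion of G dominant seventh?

second inversion

G7/D means G dominant seventh with D in the bass. D is the fifth of G dominant seventh (G–B–D–F), so this is second inversion.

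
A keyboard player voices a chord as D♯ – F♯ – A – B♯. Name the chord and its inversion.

The pitch classes D#, F#, A, B# arrange in thirds as B#–D#–F#–A: a B# diminished seventh chord.
With the third (D#) in the bass, the chord is in first inversion (figured bass 6/5).

B# diminished seventh, first inversion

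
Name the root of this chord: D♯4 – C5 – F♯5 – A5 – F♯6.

The distinct letter names are D#, C, F#, A. Arranged as a stack of thirds they read D#–F#–A–C, so D# is the root (a D# diminished seventh chord).

D#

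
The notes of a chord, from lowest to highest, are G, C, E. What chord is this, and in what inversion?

The distinct note names are G, C, E. Stacked in thirds they read C–E–G, which is a major triad on C.
The lowest note is G, the fifth of the chord, so this is second inversion (figured bass 6/4).

C major, second inversion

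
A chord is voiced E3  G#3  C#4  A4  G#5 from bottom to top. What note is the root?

A

E, G#, C#, A are the tones of an A major seventh chord (A–C#–E–G#), making A the root.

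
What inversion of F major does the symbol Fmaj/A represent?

Fmaj/A means F major with A in the bass. A is the third of F major (F–A–C), so this is first inversion.

first inversion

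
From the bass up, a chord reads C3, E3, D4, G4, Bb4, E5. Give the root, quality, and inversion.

Reducing to letter names: C, E, D, G, Bb. These stack in thirds as C–E–G–Bb–D — a C dominant ninth chord.
With the root (C) in the bass, the chord is in root position.

C dominant ninth, root position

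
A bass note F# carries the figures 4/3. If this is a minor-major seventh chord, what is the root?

The figures 4/3 mean the fifth of the chord is in the bass. If F# is the fifth of a minor-major seventh chord, the root is B (chord tones B–D–F#–A#).

B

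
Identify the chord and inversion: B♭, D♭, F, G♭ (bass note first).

Gb major seventh, first inversion

The distinct note names are Bb, Db, F, Gb. Stacked in thirds they read Gb–Bb–Db–F, which is a major seventh chord on Gb.
The lowest note is Bb, the third of the chord, so this is first inversion (figured bass 6/5).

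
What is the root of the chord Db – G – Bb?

Db, G, Bb are the tones of a G diminished triad (G–Bb–Db), making G the root.

G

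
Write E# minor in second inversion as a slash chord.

E#m/B#

Second inversion of E# minor has the fifth (B#) in the bass. As a slash chord: E#m/B#.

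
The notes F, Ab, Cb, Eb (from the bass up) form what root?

Reordering F, Ab, Cb, Eb into stacked thirds gives F–Ab–Cb–Eb; the bottom of that stack, F, is the root.

F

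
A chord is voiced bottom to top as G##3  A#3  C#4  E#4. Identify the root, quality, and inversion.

A# minor-major seventh, third inversion

The pitch classes G##, A#, C#, E# arrange in thirds as A#–C#–E#–G##: an A# minor-major seventh chord.
With the seventh (G##) in the bass, the chord is in third inversion (figured bass 4/2).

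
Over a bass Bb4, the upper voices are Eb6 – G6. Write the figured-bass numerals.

The notes Bb, Eb, G stack in thirds as Eb–G–Bb — an Eb major triad. The bass Bb is the fifth, so this is second inversion: figured 6/4.

6/4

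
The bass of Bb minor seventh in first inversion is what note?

The third of Bb minor seventh (Bb–Db–F–Ab) is Db; that is the bass in first inversion.

Db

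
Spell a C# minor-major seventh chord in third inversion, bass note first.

The chord tones are C#–E–G#–B#. With the seventh (B#) lowest for third inversion: B#, C#, E, G#.

B#, C#, E, G#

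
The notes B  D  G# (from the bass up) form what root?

G#

The distinct letter names are B, D, G#. Arranged as a stack of thirds they read G#–B–D, so G# is the root (a G# diminished triad).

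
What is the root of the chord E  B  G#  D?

E

The distinct letter names are E, B, G#, D. Arranged as a stack of thirds they read E–G#–B–D, so E is the root (an E dominant seventh chord).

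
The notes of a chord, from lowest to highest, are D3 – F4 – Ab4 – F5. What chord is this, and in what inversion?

The distinct note names are D, F, Ab. Stacked in thirds they read D–F–Ab, which is a diminished triad on D.
The lowest note is D, the root of the chord, so this is root position (figured bass 5/3).

D diminished, root position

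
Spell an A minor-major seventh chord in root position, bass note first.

Spelling A minor-major seventh: A–C–E–G#. In root position the root is bass, giving A, C, E, G# from the bottom.

A, C, E, G#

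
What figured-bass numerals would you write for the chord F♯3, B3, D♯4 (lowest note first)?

The notes F#, B, D# stack in thirds as B–D#–F# — a B major triad. The bass F# is the fifth, so this is second inversion: figured 6/4.

6/4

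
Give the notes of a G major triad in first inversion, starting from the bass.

G major is G–B–D. First inversion puts the third (B) in the bass, with the remaining tones above: B, D, G.

B, D, G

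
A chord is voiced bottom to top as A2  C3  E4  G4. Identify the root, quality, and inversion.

Reducing to letter names: A, C, E, G. These stack in thirds as A–C–E–G — an A minor seventh chord.
With the root (A) in the bass, the chord is in root position (figured bass 7).

A minor seventh, root position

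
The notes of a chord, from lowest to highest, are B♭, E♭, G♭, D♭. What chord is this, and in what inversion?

Eb minor seventh, second inversion

The pitch classes Bb, Eb, Gb, Db arrange in thirds as Eb–Gb–Bb–Db: an Eb minor seventh chord.
Bb is the fifth of Eb minor seventh; fifth in the bass means second inversion (figured bass 4/3).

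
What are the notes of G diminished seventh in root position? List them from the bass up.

G, Bb, Db, Fb

The chord tones are G–Bb–Db–Fb. With the root (G) lowest for root position: G, Bb, Db, Fb.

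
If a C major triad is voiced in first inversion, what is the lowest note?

E

The third of C major (C–E–G) is E; that is the bass in first inversion.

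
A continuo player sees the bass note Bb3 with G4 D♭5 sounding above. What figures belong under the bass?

The notes Bb, G, Db stack in thirds as G–Bb–Db — a G diminished triad. The bass Bb is the third, so this is first inversion: figured 6.

6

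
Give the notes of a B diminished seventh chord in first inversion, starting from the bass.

D, F, Ab, B

B diminished seventh is B–D–F–Ab. First inversion puts the third (D) in the bass, with the remaining tones above: D, F, Ab, B.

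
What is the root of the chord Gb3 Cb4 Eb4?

Reordering Gb, Cb, Eb into stacked thirds gives Cb–Eb–Gb; the bottom of that stack, Cb, is the root.

Cb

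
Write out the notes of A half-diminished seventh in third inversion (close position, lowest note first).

The chord tones are A–C–Eb–G. With the seventh (G) lowest for third inversion: G, A, C, Eb.

G, A, C, Eb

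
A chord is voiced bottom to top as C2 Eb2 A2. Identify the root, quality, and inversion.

A diminished, first inversion

The pitch classes C, Eb, A arrange in thirds as A–C–Eb: an A diminished triad.
The lowest note is C, the third of the chord, so this is first inversion (figured bass 6).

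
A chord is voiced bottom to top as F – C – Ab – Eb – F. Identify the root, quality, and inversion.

F minor seventh, root position

The distinct note names are F, C, Ab, Eb. Stacked in thirds they read F–Ab–C–Eb, which is a minor seventh chord on F.
F is the root of F minor seventh; root in the bass means root position (figured bass 7).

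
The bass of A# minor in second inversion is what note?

E#

A# minor is A#–C#–E#. Second inversion places the fifth in the bass: E#.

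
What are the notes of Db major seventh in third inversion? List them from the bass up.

C, Db, F, Ab

Db major seventh is Db–F–Ab–C. Third inversion puts the seventh (C) in the bass, with the remaining tones above: C, Db, F, Ab.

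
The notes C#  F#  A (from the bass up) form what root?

C#, F#, A are the tones of an F# minor triad (F#–A–C#), making F# the root.

F#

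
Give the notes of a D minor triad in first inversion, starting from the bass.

F, A, D

D minor is D–F–A. First inversion puts the third (F) in the bass, with the remaining tones above: F, A, D.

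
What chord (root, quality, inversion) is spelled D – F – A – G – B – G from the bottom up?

Reducing to letter names: D, F, A, G, B. These stack in thirds as G–B–D–F–A — a G dominant ninth chord.
With the fifth (D) in the bass, the chord is in second inversion.

G dominant ninth, second inversion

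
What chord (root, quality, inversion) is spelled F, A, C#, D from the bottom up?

The distinct note names are F, A, C#, D. Stacked in thirds they read D–F–A–C#, which is a minor-major seventh chord on D.
F is the third of D minor-major seventh; third in the bass means first inversion (figured bass 6/5).

D minor-major seventh, first inversion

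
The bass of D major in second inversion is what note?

A

In second inversion the fifth is lowest. For D major (D–F#–A) that is A.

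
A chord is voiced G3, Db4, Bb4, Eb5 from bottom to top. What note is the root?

Eb

Reordering G, Db, Bb, Eb into stacked thirds gives Eb–G–Bb–Db; the bottom of that stack, Eb, is the root.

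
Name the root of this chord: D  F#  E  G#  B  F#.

E

D, F#, E, G#, B are the tones of an E dominant ninth chord (E–G#–B–D–F#), making E the root.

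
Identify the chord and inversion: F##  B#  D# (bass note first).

B# minor, second inversion

Reducing to letter names: F##, B#, D#. These stack in thirds as B#–D#–F## — a B# minor triad.
The lowest note is F##, the fifth of the chord, so this is second inversion (figured bass 6/4).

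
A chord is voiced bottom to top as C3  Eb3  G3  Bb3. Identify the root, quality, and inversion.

The pitch classes C, Eb, G, Bb arrange in thirds as C–Eb–G–Bb: a C minor seventh chord.
C is the root of C minor seventh; root in the bass means root position (figured bass 7).

C minor seventh, root position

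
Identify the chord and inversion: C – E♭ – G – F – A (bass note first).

The distinct note names are C, Eb, G, F, A. Stacked in thirds they read F–A–C–Eb–G, which is a dominant ninth chord on F.
C is the fifth of F dominant ninth; fifth in the bass means second inversion.

F dominant ninth, second inversion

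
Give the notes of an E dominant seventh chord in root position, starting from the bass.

Spelling E dominant seventh: E–G#–B–D. In root position the root is bass, giving E, G#, B, D from the bottom.

E, G#, B, D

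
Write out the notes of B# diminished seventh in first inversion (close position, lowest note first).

Spelling B# diminished seventh: B#–D#–F#–A. In first inversion the third is bass, giving D#, F#, A, B# from the bottom.

D#, F#, A, B#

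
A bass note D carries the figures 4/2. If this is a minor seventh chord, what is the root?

The figures 4/2 mean the seventh of the chord is in the bass. If D is the seventh of a minor seventh chord, the root is E (chord tones E–G–B–D).

E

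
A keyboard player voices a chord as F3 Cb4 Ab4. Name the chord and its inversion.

The distinct note names are F, Cb, Ab. Stacked in thirds they read F–Ab–Cb, which is a diminished triad on F.
F is the root of F diminished; root in the bass means root position (figured bass 5/3).

F diminished, root position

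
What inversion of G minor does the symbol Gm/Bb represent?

Gm/Bb means G minor with Bb in the bass. Bb is the third of G minor (G–Bb–D), so this is first inversion.

first inversion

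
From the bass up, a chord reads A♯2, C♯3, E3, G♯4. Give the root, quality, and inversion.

The pitch classes A#, C#, E, G# arrange in thirds as A#–C#–E–G#: an A# half-diminished seventh chord.
The lowest note is A#, the root of the chord, so this is root position (figured bass 7).

A# half-diminished seventh, root position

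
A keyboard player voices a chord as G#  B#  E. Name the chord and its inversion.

E augmented, first inversion

The pitch classes G#, B#, E arrange in thirds as E–G#–B#: an E augmented triad.
The lowest note is G#, the third of the chord, so this is first inversion (figured bass 6).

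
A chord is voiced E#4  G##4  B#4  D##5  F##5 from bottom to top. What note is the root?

E#, G##, B#, D##, F## are the tones of an E# major ninth chord (E#–G##–B#–D##–F##), making E# the root.

E#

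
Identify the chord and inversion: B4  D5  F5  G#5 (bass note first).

G# diminished seventh, first inversion

Reducing to letter names: B, D, F, G#. These stack in thirds as G#–B–D–F — a G# diminished seventh chord.
B is the third of G# diminished seventh; third in the bass means first inversion (figured bass 6/5).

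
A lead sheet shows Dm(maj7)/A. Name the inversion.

second inversion

Dm(maj7)/A means D minor-major seventh with A in the bass. A is the fifth of D minor-major seventh (D–F–A–C#), so this is second inversion.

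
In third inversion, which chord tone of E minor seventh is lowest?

D

The seventh of E minor seventh (E–G–B–D) is D; that is the bass in third inversion.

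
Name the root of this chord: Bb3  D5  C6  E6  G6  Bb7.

C

The distinct letter names are Bb, D, C, E, G. Arranged as a stack of thirds they read C–E–G–Bb–D, so C is the root (a C dominant ninth chord).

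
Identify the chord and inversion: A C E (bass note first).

The pitch classes A, C, E arrange in thirds as A–C–E: an A minor triad.
The lowest note is A, the root of the chord, so this is root position (figured bass 5/3).

A minor, root position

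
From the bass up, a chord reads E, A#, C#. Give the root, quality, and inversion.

A# diminished, second inversion

The pitch classes E, A#, C# arrange in thirds as A#–C#–E: an A# diminished triad.
The lowest note is E, the fifth of the chord, so this is second inversion (figured bass 6/4).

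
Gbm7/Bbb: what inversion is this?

Gbm7/Bbb means Gb minor seventh with Bbb in the bass. Bbb is the third of Gb minor seventh (Gb–Bbb–Db–Fb), so this is first inversion.

first inversion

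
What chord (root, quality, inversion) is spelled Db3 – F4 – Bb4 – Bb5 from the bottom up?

Reducing to letter names: Db, F, Bb. These stack in thirds as Bb–Db–F — a Bb minor triad.
With the third (Db) in the bass, the chord is in first inversion (figured bass 6).

Bb minor, first inversion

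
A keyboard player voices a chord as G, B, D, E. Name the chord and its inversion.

Reducing to letter names: G, B, D, E. These stack in thirds as E–G–B–D — an E minor seventh chord.
G is the third of E minor seventh; third in the bass means first inversion (figured bass 6/5).

E minor seventh, first inversion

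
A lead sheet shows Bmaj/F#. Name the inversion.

Bmaj/F# means B major with F# in the bass. F# is the fifth of B major (B–D#–F#), so this is second inversion.

second inversion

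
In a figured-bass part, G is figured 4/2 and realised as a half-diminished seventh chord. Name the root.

A

The figures 4/2 mean the seventh of the chord is in the bass. If G is the seventh of a half-diminished seventh chord, the root is A (chord tones A–C–Eb–G).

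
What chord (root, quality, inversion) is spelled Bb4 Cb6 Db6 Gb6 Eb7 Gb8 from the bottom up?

The distinct note names are Bb, Cb, Db, Gb, Eb. Stacked in thirds they read Cb–Eb–Gb–Bb–Db, which is a major ninth chord on Cb.
With the seventh (Bb) in the bass, the chord is in third inversion.

Cb major ninth, third inversion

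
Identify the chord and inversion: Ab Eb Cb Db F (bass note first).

Db dominant ninth, second inversion

The distinct note names are Ab, Eb, Cb, Db, F. Stacked in thirds they read Db–F–Ab–Cb–Eb, which is a dominant ninth chord on Db.
With the fifth (Ab) in the bass, the chord is in second inversion.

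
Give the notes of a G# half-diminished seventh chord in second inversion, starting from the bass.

D, F#, G#, B

G# half-diminished seventh is G#–B–D–F#. Second inversion puts the fifth (D) in the bass, with the remaining tones above: D, F#, G#, B.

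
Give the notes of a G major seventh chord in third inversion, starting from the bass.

F#, G, B, D

The chord tones are G–B–D–F#. With the seventh (F#) lowest for third inversion: F#, G, B, D.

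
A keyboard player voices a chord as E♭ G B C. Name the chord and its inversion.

C minor-major seventh, first inversion

The distinct note names are Eb, G, B, C. Stacked in thirds they read C–Eb–G–B, which is a minor-major seventh chord on C.
Eb is the third of C minor-major seventh; third in the bass means first inversion (figured bass 6/5).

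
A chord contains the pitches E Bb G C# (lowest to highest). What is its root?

C#

E, Bb, G, C# are the tones of a C# diminished seventh chord (C#–E–G–Bb), making C# the root.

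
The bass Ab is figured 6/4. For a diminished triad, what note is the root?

The figures 6/4 mean the fifth of the chord is in the bass. If Ab is the fifth of a diminished triad, the root is D (chord tones D–F–Ab).

D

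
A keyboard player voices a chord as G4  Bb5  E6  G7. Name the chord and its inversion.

E diminished, first inversion

The pitch classes G, Bb, E arrange in thirds as E–G–Bb: an E diminished triad.
With the third (G) in the bass, the chord is in first inversion (figured bass 6).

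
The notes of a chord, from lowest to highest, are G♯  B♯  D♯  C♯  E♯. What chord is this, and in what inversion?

The distinct note names are G#, B#, D#, C#, E#. Stacked in thirds they read C#–E#–G#–B#–D#, which is a major ninth chord on C#.
The lowest note is G#, the fifth of the chord, so this is second inversion.

C# major ninth, second inversion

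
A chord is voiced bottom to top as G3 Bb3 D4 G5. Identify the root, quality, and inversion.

Reducing to letter names: G, Bb, D. These stack in thirds as G–Bb–D — a G minor triad.
G is the root of G minor; root in the bass means root position (figured bass 5/3).

G minor, root position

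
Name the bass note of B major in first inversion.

In first inversion the third is lowest. For B major (B–D#–F#) that is D#.

D#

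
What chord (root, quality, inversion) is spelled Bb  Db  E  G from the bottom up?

The pitch classes Bb, Db, E, G arrange in thirds as E–G–Bb–Db: an E diminished seventh chord.
Bb is the fifth of E diminished seventh; fifth in the bass means second inversion (figured bass 4/3).

E diminished seventh, second inversion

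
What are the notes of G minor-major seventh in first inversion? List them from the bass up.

Bb, D, F#, G

G minor-major seventh is G–Bb–D–F#. First inversion puts the third (Bb) in the bass, with the remaining tones above: Bb, D, F#, G.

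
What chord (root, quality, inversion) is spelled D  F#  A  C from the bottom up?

Reducing to letter names: D, F#, A, C. These stack in thirds as D–F#–A–C — a D dominant seventh chord.
D is the root of D dominant seventh; root in the bass means root position (figured bass 7).

D dominant seventh, root position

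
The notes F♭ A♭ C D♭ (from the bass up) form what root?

Db

Fb, Ab, C, Db are the tones of a Db minor-major seventh chord (Db–Fb–Ab–C), making Db the root.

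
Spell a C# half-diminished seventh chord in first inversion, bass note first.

E, G, B, C#

Spelling C# half-diminished seventh: C#–E–G–B. In first inversion the third is bass, giving E, G, B, C# from the bottom.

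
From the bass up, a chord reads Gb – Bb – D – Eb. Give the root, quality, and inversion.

Eb minor-major seventh, first inversion

Reducing to letter names: Gb, Bb, D, Eb. These stack in thirds as Eb–Gb–Bb–D — an Eb minor-major seventh chord.
The lowest note is Gb, the third of the chord, so this is first inversion (figured bass 6/5).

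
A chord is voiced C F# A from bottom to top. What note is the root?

C, F#, A are the tones of an F# diminished triad (F#–A–C), making F# the root.

F#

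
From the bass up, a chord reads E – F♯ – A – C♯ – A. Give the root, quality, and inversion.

Reducing to letter names: E, F#, A, C#. These stack in thirds as F#–A–C#–E — an F# minor seventh chord.
The lowest note is E, the seventh of the chord, so this is third inversion (figured bass 4/2).

F# minor seventh, third inversion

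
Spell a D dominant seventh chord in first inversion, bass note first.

D dominant seventh is D–F#–A–C. First inversion puts the third (F#) in the bass, with the remaining tones above: F#, A, C, D.

F#, A, C, D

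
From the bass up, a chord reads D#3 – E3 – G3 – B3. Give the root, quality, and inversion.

E minor-major seventh, third inversion

The pitch classes D#, E, G, B arrange in thirds as E–G–B–D#: an E minor-major seventh chord.
The lowest note is D#, the seventh of the chord, so this is third inversion (figured bass 4/2).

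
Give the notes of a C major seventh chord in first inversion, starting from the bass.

Spelling C major seventh: C–E–G–B. In first inversion the third is bass, giving E, G, B, C from the bottom.

E, G, B, C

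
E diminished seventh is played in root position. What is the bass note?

E

E diminished seventh is E–G–Bb–Db. Root position places the root in the bass: E.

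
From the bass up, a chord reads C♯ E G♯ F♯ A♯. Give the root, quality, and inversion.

F# dominant ninth, second inversion

The distinct note names are C#, E, G#, F#, A#. Stacked in thirds they read F#–A#–C#–E–G#, which is a dominant ninth chord on F#.
With the fifth (C#) in the bass, the chord is in second inversion.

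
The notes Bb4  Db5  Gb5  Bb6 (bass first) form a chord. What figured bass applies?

The notes Bb, Db, Gb stack in thirds as Gb–Bb–Db — a Gb major triad. The bass Bb is the third, so this is first inversion: figured 6.

6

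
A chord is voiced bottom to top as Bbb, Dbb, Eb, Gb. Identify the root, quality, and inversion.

Eb diminished seventh, second inversion

Reducing to letter names: Bbb, Dbb, Eb, Gb. These stack in thirds as Eb–Gb–Bbb–Dbb — an Eb diminished seventh chord.
Bbb is the fifth of Eb diminished seventh; fifth in the bass means second inversion (figured bass 4/3).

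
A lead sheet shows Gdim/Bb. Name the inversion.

first inversion

Gdim/Bb means G diminished with Bb in the bass. Bb is the third of G diminished (G–Bb–Db), so this is first inversion.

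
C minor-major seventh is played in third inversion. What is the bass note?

In third inversion the seventh is lowest. For C minor-major seventh (C–Eb–G–B) that is B.

B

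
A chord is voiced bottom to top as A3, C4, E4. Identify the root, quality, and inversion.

The pitch classes A, C, E arrange in thirds as A–C–E: an A minor triad.
With the root (A) in the bass, the chord is in root position (figured bass 5/3).

A minor, root position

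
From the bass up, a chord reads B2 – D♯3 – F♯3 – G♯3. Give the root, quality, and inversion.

The pitch classes B, D#, F#, G# arrange in thirds as G#–B–D#–F#: a G# minor seventh chord.
The lowest note is B, the third of the chord, so this is first inversion (figured bass 6/5).

G# minor seventh, first inversion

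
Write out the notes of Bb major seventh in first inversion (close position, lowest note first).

Spelling Bb major seventh: Bb–D–F–A. In first inversion the third is bass, giving D, F, A, Bb from the bottom.

D, F, A, Bb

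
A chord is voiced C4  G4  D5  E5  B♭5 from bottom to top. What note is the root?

C

C, G, D, E, Bb are the tones of a C dominant ninth chord (C–E–G–Bb–D), making C the root.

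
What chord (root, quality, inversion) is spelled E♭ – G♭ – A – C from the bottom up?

A diminished seventh, second inversion

The pitch classes Eb, Gb, A, C arrange in thirds as A–C–Eb–Gb: an A diminished seventh chord.
With the fifth (Eb) in the bass, the chord is in second inversion (figured bass 4/3).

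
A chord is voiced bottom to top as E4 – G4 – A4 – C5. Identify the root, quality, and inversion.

Reducing to letter names: E, G, A, C. These stack in thirds as A–C–E–G — an A minor seventh chord.
With the fifth (E) in the bass, the chord is in second inversion (figured bass 4/3).

A minor seventh, second inversion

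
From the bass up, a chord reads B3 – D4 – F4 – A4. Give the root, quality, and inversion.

B half-diminished seventh, root position

Reducing to letter names: B, D, F, A. These stack in thirds as B–D–F–A — a B half-diminished seventh chord.
The lowest note is B, the root of the chord, so this is root position (figured bass 7).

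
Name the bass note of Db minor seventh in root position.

Db

The root of Db minor seventh (Db–Fb–Ab–Cb) is Db; that is the bass in root position.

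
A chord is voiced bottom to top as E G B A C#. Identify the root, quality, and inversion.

A dominant ninth, second inversion

The pitch classes E, G, B, A, C# arrange in thirds as A–C#–E–G–B: an A dominant ninth chord.
The lowest note is E, the fifth of the chord, so this is second inversion.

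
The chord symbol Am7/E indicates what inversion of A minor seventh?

Am7/E means A minor seventh with E in the bass. E is the fifth of A minor seventh (A–C–E–G), so this is second inversion.

second inversion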